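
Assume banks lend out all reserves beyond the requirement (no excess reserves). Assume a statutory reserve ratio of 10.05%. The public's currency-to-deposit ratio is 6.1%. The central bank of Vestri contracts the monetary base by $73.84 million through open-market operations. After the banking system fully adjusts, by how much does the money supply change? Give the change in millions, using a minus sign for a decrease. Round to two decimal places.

-485.10 million

The money multiplier is m = (1 + c) / (rr + c) = (1 + 0.061) / (0.1005 + 0.061) ≈ 6.56966.
The sale removes 73.84 million of base, so ΔM = m × ΔMB = 6.56966 × (−73.84) ≈ -485.1037 million.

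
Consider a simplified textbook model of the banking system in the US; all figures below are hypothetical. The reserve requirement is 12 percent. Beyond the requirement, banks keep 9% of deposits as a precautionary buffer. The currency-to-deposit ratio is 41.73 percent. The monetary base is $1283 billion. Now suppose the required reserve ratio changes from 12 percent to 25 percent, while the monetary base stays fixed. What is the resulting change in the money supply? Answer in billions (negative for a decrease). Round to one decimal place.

-497.6 billion

Initially m₁ = (1 + 0.4173) / (0.12 + 0.09 + 0.4173) ≈ 2.259366, so M₁ = 2.259366 × 1283 ≈ 2898.7666 billion.
After the change m₂ = (1 + 0.4173) / (0.25 + 0.09 + 0.4173) ≈ 1.871517, so M₂ = 1.871517 × 1283 ≈ 2401.1563 billion.
ΔM = M₂ − M₁ = 2401.1563 − 2898.7666 = -497.6103 billion.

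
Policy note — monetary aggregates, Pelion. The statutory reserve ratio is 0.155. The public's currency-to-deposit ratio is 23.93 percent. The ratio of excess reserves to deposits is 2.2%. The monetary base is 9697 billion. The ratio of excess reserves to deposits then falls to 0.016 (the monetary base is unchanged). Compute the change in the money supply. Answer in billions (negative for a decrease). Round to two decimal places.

Initially m₁ = (1 + 0.2393) / (0.155 + 0.022 + 0.2393) ≈ 2.9769397, so M₁ = 2.9769397 × 9697 ≈ 28867.3843 billion.
After the change m₂ = (1 + 0.2393) / (0.155 + 0.016 + 0.2393) ≈ 3.0204728, so M₂ = 3.0204728 × 9697 ≈ 29289.5247 billion.
ΔM = M₂ − M₁ = 29289.5247 − 28867.3843 = 422.1404 billion.

422.14 billion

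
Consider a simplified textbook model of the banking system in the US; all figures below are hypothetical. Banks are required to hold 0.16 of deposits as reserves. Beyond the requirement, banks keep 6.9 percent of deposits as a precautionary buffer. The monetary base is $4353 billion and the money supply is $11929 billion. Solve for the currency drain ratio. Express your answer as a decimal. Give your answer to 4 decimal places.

0.2140

Using m = M/MB = 11929/4353 ≈ 2.740409. From m = (1 + c)/(c + rr + e), rearranging gives 1 + c = m·(c + rr + e), so c·(1 − m) = m·(rr + e) − 1.
Hence c = [m·(rr + e) − 1]/(1 − m) = [2.740409 × (0.16 + 0.069) − 1] / (1 − 2.740409) ≈ 0.213999.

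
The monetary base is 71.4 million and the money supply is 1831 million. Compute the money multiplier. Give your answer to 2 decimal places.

The money multiplier is m = M / MB = 1831 / 71.4 ≈ 25.64426.

25.64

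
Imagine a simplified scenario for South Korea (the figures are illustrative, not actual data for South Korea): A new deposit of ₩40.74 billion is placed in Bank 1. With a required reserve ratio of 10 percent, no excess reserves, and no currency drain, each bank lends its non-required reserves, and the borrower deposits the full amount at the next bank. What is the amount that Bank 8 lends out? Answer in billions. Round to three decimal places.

₩17.537 billion

Each bank lends a fraction (1 − rr) = 0.9000 of the deposit it receives, so Bank 8 receives 40.74·0.9000^7 and lends 40.74·0.9000^8 ≈ 17.5372 billion.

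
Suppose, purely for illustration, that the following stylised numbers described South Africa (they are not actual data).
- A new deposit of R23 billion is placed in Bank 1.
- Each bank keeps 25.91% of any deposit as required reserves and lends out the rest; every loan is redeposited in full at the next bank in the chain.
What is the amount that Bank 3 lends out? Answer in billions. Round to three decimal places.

R9.354 billion

Each bank lends a fraction (1 − rr) = 0.7409 of the deposit it receives, so Bank 3 receives 23·0.7409^2 and lends 23·0.7409^3 ≈ 9.3542 billion.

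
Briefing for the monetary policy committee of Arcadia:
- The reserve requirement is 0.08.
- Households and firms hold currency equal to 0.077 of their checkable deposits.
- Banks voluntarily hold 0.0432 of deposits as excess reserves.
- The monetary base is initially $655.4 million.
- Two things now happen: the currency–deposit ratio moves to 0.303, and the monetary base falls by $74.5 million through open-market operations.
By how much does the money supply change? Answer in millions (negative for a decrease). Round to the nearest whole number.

Before: m₁ = (1 + 0.077) / (0.08 + 0.0432 + 0.077) ≈ 5.3796, MB₁ = 655.4, so M₁ = 5.3796 × 655.4 ≈ 3525.7898 million.
After: m₂ = (1 + 0.303) / (0.08 + 0.0432 + 0.303) ≈ 3.0573, MB₂ = 655.4 − 74.5 = 580.9, so M₂ = 3.0573 × 580.9 ≈ 1775.9856 million.
ΔM = M₂ − M₁ = 1775.9856 − 3525.7898 = -1749.8042 million.

-1750 million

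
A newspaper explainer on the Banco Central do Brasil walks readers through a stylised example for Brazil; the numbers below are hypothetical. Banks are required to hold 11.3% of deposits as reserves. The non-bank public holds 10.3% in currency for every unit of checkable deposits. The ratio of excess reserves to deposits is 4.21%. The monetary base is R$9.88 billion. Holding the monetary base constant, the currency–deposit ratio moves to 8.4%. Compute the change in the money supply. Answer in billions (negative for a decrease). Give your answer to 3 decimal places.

Initially m₁ = (1 + 0.103) / (0.113 + 0.0421 + 0.103) ≈ 4.27354, so M₁ = 4.27354 × 9.88 ≈ 42.2226 billion.
After the change m₂ = (1 + 0.084) / (0.113 + 0.0421 + 0.084) ≈ 4.53367, so M₂ = 4.53367 × 9.88 ≈ 44.7927 billion.
ΔM = M₂ − M₁ = 44.7927 − 42.2226 = 2.5701 billion.

R$2.570 billion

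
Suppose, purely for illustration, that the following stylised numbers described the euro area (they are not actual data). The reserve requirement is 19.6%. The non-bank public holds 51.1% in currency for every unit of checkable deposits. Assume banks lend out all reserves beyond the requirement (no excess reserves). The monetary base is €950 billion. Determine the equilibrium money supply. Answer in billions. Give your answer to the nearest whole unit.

€2030 billion

The money multiplier is m = (1 + c) / (rr + c) = (1 + 0.511) / (0.196 + 0.511) ≈ 2.1372.
So M = m × MB = 2.1372 × 950 = 2030.34 billion.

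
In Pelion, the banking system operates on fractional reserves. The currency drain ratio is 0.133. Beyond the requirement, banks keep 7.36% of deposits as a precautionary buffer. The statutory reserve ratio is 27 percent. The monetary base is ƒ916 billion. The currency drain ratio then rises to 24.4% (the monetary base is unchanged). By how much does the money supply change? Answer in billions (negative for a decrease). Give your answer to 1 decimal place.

Initially m₁ = (1 + 0.133) / (0.27 + 0.0736 + 0.133) ≈ 2.37726, so M₁ = 2.37726 × 916 ≈ 2177.5702 billion.
After the change m₂ = (1 + 0.244) / (0.27 + 0.0736 + 0.244) ≈ 2.11709, so M₂ = 2.11709 × 916 ≈ 1939.2544 billion.
ΔM = M₂ − M₁ = 1939.2544 − 2177.5702 = -238.3158 billion.

-238.3 billion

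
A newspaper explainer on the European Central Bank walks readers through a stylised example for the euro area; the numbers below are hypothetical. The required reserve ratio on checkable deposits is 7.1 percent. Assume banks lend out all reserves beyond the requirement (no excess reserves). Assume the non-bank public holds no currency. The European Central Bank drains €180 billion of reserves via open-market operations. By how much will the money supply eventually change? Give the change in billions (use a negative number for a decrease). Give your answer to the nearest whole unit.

The simple money multiplier is m = 1/rr = 1/0.071 ≈ 14.0845.
An open-market sale reduces the monetary base by 180 billion, so ΔM = m × ΔMB = 14.0845 × (−180) = -2535.21 billion.

-2535 billion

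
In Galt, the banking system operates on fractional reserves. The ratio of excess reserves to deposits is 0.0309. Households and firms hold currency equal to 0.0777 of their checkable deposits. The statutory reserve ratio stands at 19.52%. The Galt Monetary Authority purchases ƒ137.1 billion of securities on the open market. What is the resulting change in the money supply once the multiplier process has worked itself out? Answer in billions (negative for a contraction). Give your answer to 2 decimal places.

ƒ486.35 billion

The money multiplier is m = (1 + c) / (rr + e + c) = (1 + 0.0777) / (0.1952 + 0.0309 + 0.0777) ≈ 3.547400.
The purchase adds 137.1 billion of base, so ΔM = m × ΔMB = 3.547400 × (+137.1) ≈ 486.3485 billion.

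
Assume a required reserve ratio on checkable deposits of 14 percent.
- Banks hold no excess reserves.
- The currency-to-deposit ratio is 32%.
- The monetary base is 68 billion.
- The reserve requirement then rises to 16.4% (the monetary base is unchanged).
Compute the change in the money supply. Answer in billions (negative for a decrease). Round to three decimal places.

-9.676 billion

Initially m₁ = (1 + 0.32) / (0.14 + 0.32) ≈ 2.869565, so M₁ = 2.869565 × 68 ≈ 195.1304 billion.
After the change m₂ = (1 + 0.32) / (0.164 + 0.32) ≈ 2.727273, so M₂ = 2.727273 × 68 ≈ 185.4546 billion.
ΔM = M₂ − M₁ = 185.4546 − 195.1304 = -9.6758 billion.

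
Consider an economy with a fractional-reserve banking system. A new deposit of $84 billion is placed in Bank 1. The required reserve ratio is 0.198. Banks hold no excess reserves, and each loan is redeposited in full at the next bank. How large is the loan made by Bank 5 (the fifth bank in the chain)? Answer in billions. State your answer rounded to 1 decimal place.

$27.9 billion

Each bank lends a fraction (1 − rr) = 0.8020 of the deposit it receives, so Bank 5 receives 84·0.8020^4 and lends 84·0.8020^5 ≈ 27.8709 billion.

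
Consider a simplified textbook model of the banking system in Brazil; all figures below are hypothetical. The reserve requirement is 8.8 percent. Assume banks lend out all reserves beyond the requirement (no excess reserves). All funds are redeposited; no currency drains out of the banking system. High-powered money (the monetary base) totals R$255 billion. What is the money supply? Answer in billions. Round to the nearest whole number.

R$2898 billion

With no currency drain or excess reserves, the money multiplier is m = 1/rr = 1/0.088 ≈ 11.3636.
Money supply M = m × MB = 11.3636 × 255 = 2897.718 billion.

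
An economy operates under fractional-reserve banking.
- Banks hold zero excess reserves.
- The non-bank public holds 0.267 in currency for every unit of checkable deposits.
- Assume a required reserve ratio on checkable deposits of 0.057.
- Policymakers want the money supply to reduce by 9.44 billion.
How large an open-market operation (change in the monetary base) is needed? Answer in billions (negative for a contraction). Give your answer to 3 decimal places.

The money multiplier is m = (1 + c) / (rr + c) = (1 + 0.267) / (0.057 + 0.267) ≈ 3.91049.
ΔMB = ΔM / m = (−9.44) / 3.91049 ≈ -2.414 billion.

-2.414 billion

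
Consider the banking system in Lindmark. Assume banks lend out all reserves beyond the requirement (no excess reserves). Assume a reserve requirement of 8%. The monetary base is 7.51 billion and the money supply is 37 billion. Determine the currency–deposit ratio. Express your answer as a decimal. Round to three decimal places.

Using m = M/MB = 37/7.51 ≈ 4.926764. From m = (1 + c)/(c + rr + e), rearranging gives 1 + c = m·(c + rr + e), so c·(1 − m) = m·(rr + e) − 1.
Hence c = [m·(rr + e) − 1]/(1 − m) = [4.926764 × (0.08 + 0) − 1] / (1 − 4.926764) ≈ 0.154290.

0.154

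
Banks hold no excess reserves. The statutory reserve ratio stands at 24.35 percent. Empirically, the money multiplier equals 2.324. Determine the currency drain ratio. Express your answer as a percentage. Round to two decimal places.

32.79%

Using m = 2.324. From m = (1 + c)/(c + rr + e), rearranging gives 1 + c = m·(c + rr + e), so c·(1 − m) = m·(rr + e) − 1.
Hence c = [m·(rr + e) − 1]/(1 − m) = [2.324 × (0.2435 + 0) − 1] / (1 − 2.324) ≈ 0.327875.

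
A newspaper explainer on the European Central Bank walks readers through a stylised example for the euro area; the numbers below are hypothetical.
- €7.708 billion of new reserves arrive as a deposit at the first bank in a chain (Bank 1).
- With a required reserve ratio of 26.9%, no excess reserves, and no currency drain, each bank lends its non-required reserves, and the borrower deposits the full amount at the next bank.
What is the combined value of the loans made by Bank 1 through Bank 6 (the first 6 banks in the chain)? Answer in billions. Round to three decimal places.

€17.750 billion

Bank i lends (1 − rr)^i of the original deposit: Bank 1 lends 7.708·0.7310 ≈ 5.6345, Bank 2 lends 7.708·0.7310² ≈ 4.1189, and so on.
Summing a geometric series: total = 7.708·[0.7310·(1 − 0.7310^6) / (1 − 0.7310)] ≈ 17.7502 billion.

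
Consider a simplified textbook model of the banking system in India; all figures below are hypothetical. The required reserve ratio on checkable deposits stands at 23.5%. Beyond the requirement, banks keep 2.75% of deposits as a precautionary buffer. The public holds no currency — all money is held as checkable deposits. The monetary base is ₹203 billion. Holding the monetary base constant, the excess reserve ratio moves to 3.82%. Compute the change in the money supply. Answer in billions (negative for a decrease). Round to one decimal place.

-30.3 billion

Initially m₁ = 1 / (0.235 + 0.0275) ≈ 3.80952, so M₁ = 3.80952 × 203 ≈ 773.3326 billion.
After the change m₂ = 1 / (0.235 + 0.0382) ≈ 3.66032, so M₂ = 3.66032 × 203 ≈ 743.045 billion.
ΔM = M₂ − M₁ = 743.045 − 773.3326 = -30.2876 billion.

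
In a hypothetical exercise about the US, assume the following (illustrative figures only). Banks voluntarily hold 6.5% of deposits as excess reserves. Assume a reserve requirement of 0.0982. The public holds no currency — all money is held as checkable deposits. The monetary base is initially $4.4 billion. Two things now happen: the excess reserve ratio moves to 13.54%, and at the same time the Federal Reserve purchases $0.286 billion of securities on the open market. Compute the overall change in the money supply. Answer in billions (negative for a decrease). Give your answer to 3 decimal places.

Before: m₁ = 1 / (0.0982 + 0.065) ≈ 6.12745, MB₁ = 4.4, so M₁ = 6.12745 × 4.4 ≈ 26.9608 billion.
After: m₂ = 1 / (0.0982 + 0.1354) ≈ 4.28082, MB₂ = 4.4 + 0.286 = 4.686, so M₂ = 4.28082 × 4.686 ≈ 20.0599 billion.
ΔM = M₂ − M₁ = 20.0599 − 26.9608 = -6.9009 billion.

-6.901 billion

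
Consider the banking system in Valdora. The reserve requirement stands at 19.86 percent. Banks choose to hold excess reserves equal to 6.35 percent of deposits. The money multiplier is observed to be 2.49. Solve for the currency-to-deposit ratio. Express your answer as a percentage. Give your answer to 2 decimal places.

23.31%

Using m = 2.49. From m = (1 + c)/(c + rr + e), rearranging gives 1 + c = m·(c + rr + e), so c·(1 − m) = m·(rr + e) − 1.
Hence c = [m·(rr + e) − 1]/(1 − m) = [2.49 × (0.1986 + 0.0635) − 1] / (1 − 2.49) ≈ 0.233135.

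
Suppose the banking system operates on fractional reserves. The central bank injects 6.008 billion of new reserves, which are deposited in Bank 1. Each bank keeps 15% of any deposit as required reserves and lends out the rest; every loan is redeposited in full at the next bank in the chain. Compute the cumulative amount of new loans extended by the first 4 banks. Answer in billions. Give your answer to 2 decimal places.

Bank i lends (1 − rr)^i of the original deposit: Bank 1 lends 6.008·0.8500 = 5.1068, Bank 2 lends 6.008·0.8500² ≈ 4.3408, and so on.
Summing a geometric series: total = 6.008·[0.8500·(1 − 0.8500^4) / (1 − 0.8500)] ≈ 16.2735 billion.

16.27 billion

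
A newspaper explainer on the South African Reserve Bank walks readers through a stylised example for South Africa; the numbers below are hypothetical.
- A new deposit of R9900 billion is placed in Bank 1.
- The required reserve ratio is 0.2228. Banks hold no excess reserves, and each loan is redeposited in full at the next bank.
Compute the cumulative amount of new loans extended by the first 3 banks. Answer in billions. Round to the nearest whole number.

R18322 billion

Bank i lends (1 − rr)^i of the original deposit: Bank 1 lends 9900·0.7772 = 7694.2800, Bank 2 lends 9900·0.7772² ≈ 5979.9944, and so on.
Summing a geometric series: total = 9900·[0.7772·(1 − 0.7772^3) / (1 − 0.7772)] ≈ 18321.9261 billion.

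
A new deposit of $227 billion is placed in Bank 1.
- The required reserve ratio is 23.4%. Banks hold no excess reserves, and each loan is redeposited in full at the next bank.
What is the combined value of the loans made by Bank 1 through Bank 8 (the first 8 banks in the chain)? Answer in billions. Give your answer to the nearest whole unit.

Bank i lends (1 − rr)^i of the original deposit: Bank 1 lends 227·0.7660 = 173.8820, Bank 2 lends 227·0.7660² ≈ 133.1936, and so on.
Summing a geometric series: total = 227·[0.7660·(1 − 0.7660^8) / (1 − 0.7660)] ≈ 655.0072 billion.

$655 billion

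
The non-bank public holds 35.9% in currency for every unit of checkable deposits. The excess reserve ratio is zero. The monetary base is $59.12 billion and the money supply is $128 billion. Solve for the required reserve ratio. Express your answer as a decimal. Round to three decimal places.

0.269

Using m = M/MB = 128/59.12 ≈ 2.165088. Since m = (1 + c)/(c + rr + e), the denominator satisfies c + rr + e = (1 + c)/m = (1 + 0.359) / 2.165088 ≈ 0.627688.
With c = 0.359 and e = 0, the required reserve ratio is 0.627688 − 0.359 − 0 = 0.268688.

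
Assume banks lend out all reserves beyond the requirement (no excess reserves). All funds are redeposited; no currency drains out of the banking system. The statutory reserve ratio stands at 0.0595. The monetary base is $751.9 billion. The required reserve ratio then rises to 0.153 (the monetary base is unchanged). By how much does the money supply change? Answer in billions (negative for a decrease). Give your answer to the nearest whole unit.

Initially m₁ = 1 / (0.0595) ≈ 16.8067, so M₁ = 16.8067 × 751.9 ≈ 12636.9577 billion.
After the change m₂ = 1 / (0.153) ≈ 6.5359, so M₂ = 6.5359 × 751.9 ≈ 4914.3432 billion.
ΔM = M₂ − M₁ = 4914.3432 − 12636.9577 = -7722.6145 billion.

-7723 billion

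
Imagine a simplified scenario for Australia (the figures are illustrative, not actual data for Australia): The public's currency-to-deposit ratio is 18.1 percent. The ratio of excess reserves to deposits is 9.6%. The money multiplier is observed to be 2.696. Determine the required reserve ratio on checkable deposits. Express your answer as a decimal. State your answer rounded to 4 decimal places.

0.1611

Using m = 2.696. Since m = (1 + c)/(c + rr + e), the denominator satisfies c + rr + e = (1 + c)/m = (1 + 0.181) / 2.696 ≈ 0.438056.
With c = 0.181 and e = 0.096, the required reserve ratio on checkable deposits is 0.438056 − 0.181 − 0.096 = 0.161056.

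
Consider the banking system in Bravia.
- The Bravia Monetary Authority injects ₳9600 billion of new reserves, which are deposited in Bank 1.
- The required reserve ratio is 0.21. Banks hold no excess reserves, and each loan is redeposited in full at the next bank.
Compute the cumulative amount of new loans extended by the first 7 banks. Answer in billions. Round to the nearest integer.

Bank i lends (1 − rr)^i of the original deposit: Bank 1 lends 9600·0.7900 = 7584.0000, Bank 2 lends 9600·0.7900² = 5991.3600, and so on.
Summing a geometric series: total = 9600·[0.7900·(1 − 0.7900^7) / (1 − 0.7900)] ≈ 29178.9312 billion.

₳29179 billion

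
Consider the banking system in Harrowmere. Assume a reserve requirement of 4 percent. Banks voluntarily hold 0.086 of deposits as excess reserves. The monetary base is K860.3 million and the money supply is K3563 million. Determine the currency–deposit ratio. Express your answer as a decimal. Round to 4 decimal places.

0.1522

Using m = M/MB = 3563/860.3 ≈ 4.141579. From m = (1 + c)/(c + rr + e), rearranging gives 1 + c = m·(c + rr + e), so c·(1 − m) = m·(rr + e) − 1.
Hence c = [m·(rr + e) − 1]/(1 − m) = [4.141579 × (0.04 + 0.086) − 1] / (1 − 4.141579) ≈ 0.152204.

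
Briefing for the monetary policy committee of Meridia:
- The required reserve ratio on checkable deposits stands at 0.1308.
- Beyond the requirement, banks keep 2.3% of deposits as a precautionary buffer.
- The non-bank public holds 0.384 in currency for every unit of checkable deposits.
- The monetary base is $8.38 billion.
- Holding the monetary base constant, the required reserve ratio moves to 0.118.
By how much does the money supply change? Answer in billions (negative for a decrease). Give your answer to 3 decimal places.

Initially m₁ = (1 + 0.384) / (0.1308 + 0.023 + 0.384) ≈ 2.57345, so M₁ = 2.57345 × 8.38 ≈ 21.5655 billion.
After the change m₂ = (1 + 0.384) / (0.118 + 0.023 + 0.384) ≈ 2.63619, so M₂ = 2.63619 × 8.38 ≈ 22.0913 billion.
ΔM = M₂ − M₁ = 22.0913 − 21.5655 = 0.5258 billion.

$0.526 billion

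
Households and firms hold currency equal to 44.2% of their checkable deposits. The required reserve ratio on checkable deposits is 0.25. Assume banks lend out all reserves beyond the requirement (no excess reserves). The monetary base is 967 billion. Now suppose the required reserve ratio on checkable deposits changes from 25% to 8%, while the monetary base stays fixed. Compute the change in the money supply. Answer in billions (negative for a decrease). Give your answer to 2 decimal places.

Initially m₁ = (1 + 0.442) / (0.25 + 0.442) ≈ 2.083815, so M₁ = 2.083815 × 967 ≈ 2015.0491 billion.
After the change m₂ = (1 + 0.442) / (0.08 + 0.442) ≈ 2.762452, so M₂ = 2.762452 × 967 ≈ 2671.2911 billion.
ΔM = M₂ − M₁ = 2671.2911 − 2015.0491 = 656.242 billion.

656.24 billion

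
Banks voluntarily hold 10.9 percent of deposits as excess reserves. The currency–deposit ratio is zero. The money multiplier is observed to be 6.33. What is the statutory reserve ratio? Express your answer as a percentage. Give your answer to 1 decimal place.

4.9%

Using m = 6.33. Since m = (1 + c)/(c + rr + e), the denominator satisfies c + rr + e = (1 + c)/m = (1 + 0) / 6.33 ≈ 0.157978.
With c = 0 and e = 0.109, the statutory reserve ratio is 0.157978 − 0 − 0.109 = 0.048978.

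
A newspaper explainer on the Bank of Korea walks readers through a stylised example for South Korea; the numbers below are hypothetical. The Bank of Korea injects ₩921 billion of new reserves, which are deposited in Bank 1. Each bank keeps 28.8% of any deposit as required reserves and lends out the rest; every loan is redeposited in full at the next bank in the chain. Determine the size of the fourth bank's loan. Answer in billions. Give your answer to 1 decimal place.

Each bank lends a fraction (1 − rr) = 0.7120 of the deposit it receives, so Bank 4 receives 921·0.7120^3 and lends 921·0.7120^4 ≈ 236.6898 billion.

₩236.7 billion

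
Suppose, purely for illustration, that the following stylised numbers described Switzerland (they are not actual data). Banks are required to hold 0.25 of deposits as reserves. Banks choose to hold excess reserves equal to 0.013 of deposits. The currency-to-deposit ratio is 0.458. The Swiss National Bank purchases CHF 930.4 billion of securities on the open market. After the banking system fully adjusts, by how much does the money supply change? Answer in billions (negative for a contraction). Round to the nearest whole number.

The money multiplier is m = (1 + c) / (rr + e + c) = (1 + 0.458) / (0.25 + 0.013 + 0.458) ≈ 2.0222.
The purchase adds 930.4 billion of base, so ΔM = m × ΔMB = 2.0222 × (+930.4) ≈ 1881.4549 billion.

CHF 1881 billion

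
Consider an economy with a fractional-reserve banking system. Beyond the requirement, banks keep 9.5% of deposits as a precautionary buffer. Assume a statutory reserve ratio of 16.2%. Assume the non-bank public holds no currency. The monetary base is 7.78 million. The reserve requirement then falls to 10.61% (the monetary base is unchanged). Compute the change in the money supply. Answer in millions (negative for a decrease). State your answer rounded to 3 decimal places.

Initially m₁ = 1 / (0.162 + 0.095) ≈ 3.89105, so M₁ = 3.89105 × 7.78 ≈ 30.2724 million.
After the change m₂ = 1 / (0.1061 + 0.095) ≈ 4.97265, so M₂ = 4.97265 × 7.78 ≈ 38.6872 million.
ΔM = M₂ − M₁ = 38.6872 − 30.2724 = 8.4148 million.

8.415 million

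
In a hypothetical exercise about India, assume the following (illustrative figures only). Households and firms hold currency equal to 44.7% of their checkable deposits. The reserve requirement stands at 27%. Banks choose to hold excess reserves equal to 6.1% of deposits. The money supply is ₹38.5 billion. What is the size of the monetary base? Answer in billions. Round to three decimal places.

₹20.700 billion

The money multiplier is m = (1 + c) / (rr + e + c) = (1 + 0.447) / (0.27 + 0.061 + 0.447) ≈ 1.859897.
MB = M / m = 38.5 / 1.859897 ≈ 20.7001 billion.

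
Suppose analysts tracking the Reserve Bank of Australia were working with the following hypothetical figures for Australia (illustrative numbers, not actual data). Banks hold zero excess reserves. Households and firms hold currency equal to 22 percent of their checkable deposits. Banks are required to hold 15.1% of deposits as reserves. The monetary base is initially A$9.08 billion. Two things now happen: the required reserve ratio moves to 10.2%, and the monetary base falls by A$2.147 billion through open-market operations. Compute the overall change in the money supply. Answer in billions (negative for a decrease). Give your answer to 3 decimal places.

Before: m₁ = (1 + 0.22) / (0.151 + 0.22) ≈ 3.28841, MB₁ = 9.08, so M₁ = 3.28841 × 9.08 ≈ 29.8588 billion.
After: m₂ = (1 + 0.22) / (0.102 + 0.22) ≈ 3.78882, MB₂ = 9.08 − 2.147 = 6.933, so M₂ = 3.78882 × 6.933 ≈ 26.2679 billion.
ΔM = M₂ − M₁ = 26.2679 − 29.8588 = -3.5909 billion.

-3.591 billion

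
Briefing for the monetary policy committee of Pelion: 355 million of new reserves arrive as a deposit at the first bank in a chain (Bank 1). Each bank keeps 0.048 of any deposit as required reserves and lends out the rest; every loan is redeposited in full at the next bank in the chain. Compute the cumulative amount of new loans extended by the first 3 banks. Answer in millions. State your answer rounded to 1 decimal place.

966.0 million

Bank i lends (1 − rr)^i of the original deposit: Bank 1 lends 355·0.9520 = 337.9600, Bank 2 lends 355·0.9520² ≈ 321.7379, and so on.
Summing a geometric series: total = 355·[0.9520·(1 − 0.9520^3) / (1 − 0.9520)] ≈ 965.9924 million.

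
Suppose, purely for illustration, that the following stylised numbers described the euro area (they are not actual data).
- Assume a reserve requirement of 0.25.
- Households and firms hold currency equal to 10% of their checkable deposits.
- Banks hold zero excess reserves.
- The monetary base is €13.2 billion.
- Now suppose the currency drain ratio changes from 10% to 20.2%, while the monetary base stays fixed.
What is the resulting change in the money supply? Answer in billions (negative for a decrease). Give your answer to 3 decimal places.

Initially m₁ = (1 + 0.1) / (0.25 + 0.1) ≈ 3.142857, so M₁ = 3.142857 × 13.2 ≈ 41.4857 billion.
After the change m₂ = (1 + 0.202) / (0.25 + 0.202) ≈ 2.659292, so M₂ = 2.659292 × 13.2 ≈ 35.1027 billion.
ΔM = M₂ − M₁ = 35.1027 − 41.4857 = -6.383 billion.

-6.383 billion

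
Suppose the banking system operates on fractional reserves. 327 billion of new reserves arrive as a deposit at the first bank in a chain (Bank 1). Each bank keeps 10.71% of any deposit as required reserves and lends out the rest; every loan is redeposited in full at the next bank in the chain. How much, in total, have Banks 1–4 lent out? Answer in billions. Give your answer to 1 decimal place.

993.3 billion

Bank i lends (1 − rr)^i of the original deposit: Bank 1 lends 327·0.8929 = 291.9783, Bank 2 lends 327·0.8929² ≈ 260.7074, and so on.
Summing a geometric series: total = 327·[0.8929·(1 − 0.8929^4) / (1 − 0.8929)] ≈ 993.3257 billion.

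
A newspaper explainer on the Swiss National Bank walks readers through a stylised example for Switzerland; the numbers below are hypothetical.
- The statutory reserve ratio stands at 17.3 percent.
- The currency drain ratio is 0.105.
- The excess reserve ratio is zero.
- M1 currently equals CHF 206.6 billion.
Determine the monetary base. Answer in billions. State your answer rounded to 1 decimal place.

CHF 52.0 billion

The money multiplier is m = (1 + c) / (rr + c) = (1 + 0.105) / (0.173 + 0.105) ≈ 3.97482.
MB = M / m = 206.6 / 3.97482 ≈ 51.9772 billion.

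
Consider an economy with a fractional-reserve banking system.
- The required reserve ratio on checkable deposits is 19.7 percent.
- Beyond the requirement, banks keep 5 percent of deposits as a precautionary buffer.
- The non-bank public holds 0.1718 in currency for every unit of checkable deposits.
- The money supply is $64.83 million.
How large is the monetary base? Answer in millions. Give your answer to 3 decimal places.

$23.170 million

The money multiplier is m = (1 + c) / (rr + e + c) = (1 + 0.1718) / (0.197 + 0.05 + 0.1718) ≈ 2.797994.
MB = M / m = 64.83 / 2.797994 ≈ 23.1702 million.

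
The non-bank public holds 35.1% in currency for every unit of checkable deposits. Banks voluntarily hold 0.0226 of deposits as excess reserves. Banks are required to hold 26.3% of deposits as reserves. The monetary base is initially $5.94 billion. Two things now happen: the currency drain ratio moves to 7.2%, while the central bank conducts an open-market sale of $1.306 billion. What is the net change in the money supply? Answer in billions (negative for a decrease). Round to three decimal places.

$1.286 billion

Before: m₁ = (1 + 0.351) / (0.263 + 0.0226 + 0.351) ≈ 2.12221, MB₁ = 5.94, so M₁ = 2.12221 × 5.94 ≈ 12.6059 billion.
After: m₂ = (1 + 0.072) / (0.263 + 0.0226 + 0.072) ≈ 2.99776, MB₂ = 5.94 − 1.306 = 4.634, so M₂ = 2.99776 × 4.634 ≈ 13.8916 billion.
ΔM = M₂ − M₁ = 13.8916 − 12.6059 = 1.2857 billion.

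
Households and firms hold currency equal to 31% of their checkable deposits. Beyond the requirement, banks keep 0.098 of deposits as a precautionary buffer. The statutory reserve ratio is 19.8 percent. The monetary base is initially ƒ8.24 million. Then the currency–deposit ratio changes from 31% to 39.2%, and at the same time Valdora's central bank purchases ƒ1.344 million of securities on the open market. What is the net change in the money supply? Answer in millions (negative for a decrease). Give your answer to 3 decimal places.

ƒ1.578 million

Before: m₁ = (1 + 0.31) / (0.198 + 0.098 + 0.31) ≈ 2.16172, MB₁ = 8.24, so M₁ = 2.16172 × 8.24 ≈ 17.8126 million.
After: m₂ = (1 + 0.392) / (0.198 + 0.098 + 0.392) ≈ 2.02326, MB₂ = 8.24 + 1.344 = 9.584, so M₂ = 2.02326 × 9.584 ≈ 19.3909 million.
ΔM = M₂ − M₁ = 19.3909 − 17.8126 = 1.5783 million.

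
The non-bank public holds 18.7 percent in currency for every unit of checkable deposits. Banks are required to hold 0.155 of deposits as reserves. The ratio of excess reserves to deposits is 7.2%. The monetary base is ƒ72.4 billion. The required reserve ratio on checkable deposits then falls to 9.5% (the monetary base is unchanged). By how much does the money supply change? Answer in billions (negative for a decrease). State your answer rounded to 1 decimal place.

ƒ35.2 billion

Initially m₁ = (1 + 0.187) / (0.155 + 0.072 + 0.187) ≈ 2.8671, so M₁ = 2.8671 × 72.4 ≈ 207.578 billion.
After the change m₂ = (1 + 0.187) / (0.095 + 0.072 + 0.187) ≈ 3.3531, so M₂ = 3.3531 × 72.4 ≈ 242.7644 billion.
ΔM = M₂ − M₁ = 242.7644 − 207.578 = 35.1864 billion.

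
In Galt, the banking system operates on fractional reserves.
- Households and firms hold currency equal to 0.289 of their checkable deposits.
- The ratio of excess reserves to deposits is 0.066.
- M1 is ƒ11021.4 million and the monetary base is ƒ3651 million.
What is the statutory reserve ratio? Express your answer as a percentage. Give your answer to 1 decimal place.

7.2%

Using m = M/MB = 11021.4/3651 ≈ 3.018735. Since m = (1 + c)/(c + rr + e), the denominator satisfies c + rr + e = (1 + c)/m = (1 + 0.289) / 3.018735 ≈ 0.427000.
With c = 0.289 and e = 0.066, the statutory reserve ratio is 0.427000 − 0.289 − 0.066 = 0.072.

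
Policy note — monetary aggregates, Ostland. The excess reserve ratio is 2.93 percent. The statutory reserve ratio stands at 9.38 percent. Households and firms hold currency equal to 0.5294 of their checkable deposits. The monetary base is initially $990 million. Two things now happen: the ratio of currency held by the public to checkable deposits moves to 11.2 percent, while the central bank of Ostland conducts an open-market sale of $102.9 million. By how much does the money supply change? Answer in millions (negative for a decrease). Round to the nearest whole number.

Before: m₁ = (1 + 0.5294) / (0.0938 + 0.0293 + 0.5294) ≈ 2.3439, MB₁ = 990, so M₁ = 2.3439 × 990 = 2320.461 million.
After: m₂ = (1 + 0.112) / (0.0938 + 0.0293 + 0.112) ≈ 4.7299, MB₂ = 990 − 102.9 = 887.1, so M₂ = 4.7299 × 887.1 ≈ 4195.8943 million.
ΔM = M₂ − M₁ = 4195.8943 − 2320.461 = 1875.4333 million.

$1875 million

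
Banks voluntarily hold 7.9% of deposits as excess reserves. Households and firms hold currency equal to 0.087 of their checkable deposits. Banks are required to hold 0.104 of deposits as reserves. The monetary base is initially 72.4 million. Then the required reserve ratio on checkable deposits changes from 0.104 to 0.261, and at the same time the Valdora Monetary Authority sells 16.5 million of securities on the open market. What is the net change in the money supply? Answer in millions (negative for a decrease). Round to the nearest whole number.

Before: m₁ = (1 + 0.087) / (0.104 + 0.079 + 0.087) ≈ 4.0259, MB₁ = 72.4, so M₁ = 4.0259 × 72.4 ≈ 291.4752 million.
After: m₂ = (1 + 0.087) / (0.261 + 0.079 + 0.087) ≈ 2.5457, MB₂ = 72.4 − 16.5 = 55.9, so M₂ = 2.5457 × 55.9 ≈ 142.3046 million.
ΔM = M₂ − M₁ = 142.3046 − 291.4752 = -149.1706 million.

-149 million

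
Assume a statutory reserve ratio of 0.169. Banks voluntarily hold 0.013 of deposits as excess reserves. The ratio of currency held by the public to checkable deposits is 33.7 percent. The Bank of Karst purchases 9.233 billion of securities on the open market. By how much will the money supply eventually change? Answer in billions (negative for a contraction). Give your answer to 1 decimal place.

23.8 billion

The money multiplier is m = (1 + c) / (rr + e + c) = (1 + 0.337) / (0.169 + 0.013 + 0.337) ≈ 2.5761.
The purchase adds 9.233 billion of base, so ΔM = m × ΔMB = 2.5761 × (+9.233) ≈ 23.7851 billion.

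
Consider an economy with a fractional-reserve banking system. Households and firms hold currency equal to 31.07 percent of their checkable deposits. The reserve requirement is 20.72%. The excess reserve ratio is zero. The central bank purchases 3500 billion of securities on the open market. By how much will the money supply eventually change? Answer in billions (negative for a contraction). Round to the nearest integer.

8858 billion

The money multiplier is m = (1 + c) / (rr + c) = (1 + 0.3107) / (0.2072 + 0.3107) ≈ 2.53080.
The purchase adds 3500 billion of base, so ΔM = m × ΔMB = 2.53080 × (+3500) = 8857.8 billion.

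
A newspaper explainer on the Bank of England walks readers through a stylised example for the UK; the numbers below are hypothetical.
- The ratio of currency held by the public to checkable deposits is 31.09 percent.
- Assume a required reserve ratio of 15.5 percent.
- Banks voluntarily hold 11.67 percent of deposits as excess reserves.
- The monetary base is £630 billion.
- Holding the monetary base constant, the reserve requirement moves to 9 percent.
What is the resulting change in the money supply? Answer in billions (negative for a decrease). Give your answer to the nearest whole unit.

Initially m₁ = (1 + 0.3109) / (0.155 + 0.1167 + 0.3109) ≈ 2.2501, so M₁ = 2.2501 × 630 = 1417.563 billion.
After the change m₂ = (1 + 0.3109) / (0.09 + 0.1167 + 0.3109) ≈ 2.5327, so M₂ = 2.5327 × 630 = 1595.601 billion.
ΔM = M₂ − M₁ = 1595.601 − 1417.563 = 178.038 billion.

£178 billion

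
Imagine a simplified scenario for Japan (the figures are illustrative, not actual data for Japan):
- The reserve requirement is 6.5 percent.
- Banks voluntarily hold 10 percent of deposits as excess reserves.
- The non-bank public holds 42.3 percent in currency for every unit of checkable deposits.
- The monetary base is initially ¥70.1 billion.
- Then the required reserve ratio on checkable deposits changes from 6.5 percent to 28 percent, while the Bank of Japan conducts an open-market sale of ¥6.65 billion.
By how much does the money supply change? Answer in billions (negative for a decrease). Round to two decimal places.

Before: m₁ = (1 + 0.423) / (0.065 + 0.1 + 0.423) ≈ 2.42007, MB₁ = 70.1, so M₁ = 2.42007 × 70.1 ≈ 169.6469 billion.
After: m₂ = (1 + 0.423) / (0.28 + 0.1 + 0.423) ≈ 1.77210, MB₂ = 70.1 − 6.65 = 63.45, so M₂ = 1.77210 × 63.45 ≈ 112.4397 billion.
ΔM = M₂ − M₁ = 112.4397 − 169.6469 = -57.2072 billion.

-57.21 billion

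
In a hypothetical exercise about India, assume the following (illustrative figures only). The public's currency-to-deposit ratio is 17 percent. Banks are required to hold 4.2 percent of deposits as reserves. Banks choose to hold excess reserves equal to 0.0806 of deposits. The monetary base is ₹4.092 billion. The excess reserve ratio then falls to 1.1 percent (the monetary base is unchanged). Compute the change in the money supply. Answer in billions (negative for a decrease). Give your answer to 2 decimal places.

₹5.11 billion

Initially m₁ = (1 + 0.17) / (0.042 + 0.0806 + 0.17) ≈ 3.9986, so M₁ = 3.9986 × 4.092 ≈ 16.3623 billion.
After the change m₂ = (1 + 0.17) / (0.042 + 0.011 + 0.17) ≈ 5.2466, so M₂ = 5.2466 × 4.092 ≈ 21.4691 billion.
ΔM = M₂ − M₁ = 21.4691 − 16.3623 = 5.1068 billion.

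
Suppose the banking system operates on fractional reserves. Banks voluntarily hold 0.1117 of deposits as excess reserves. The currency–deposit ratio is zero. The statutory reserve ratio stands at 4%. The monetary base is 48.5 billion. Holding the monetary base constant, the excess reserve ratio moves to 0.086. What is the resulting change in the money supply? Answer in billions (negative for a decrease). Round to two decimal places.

Initially m₁ = 1 / (0.04 + 0.1117) ≈ 6.59196, so M₁ = 6.59196 × 48.5 ≈ 319.7101 billion.
After the change m₂ = 1 / (0.04 + 0.086) ≈ 7.93651, so M₂ = 7.93651 × 48.5 ≈ 384.9207 billion.
ΔM = M₂ − M₁ = 384.9207 − 319.7101 = 65.2106 billion.

65.21 billion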